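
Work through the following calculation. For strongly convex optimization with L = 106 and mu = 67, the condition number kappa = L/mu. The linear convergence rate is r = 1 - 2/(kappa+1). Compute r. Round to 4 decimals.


Step 1: Compute the condition number.
kappa = L/mu = 106/67 = 1.5821
Step 2: Compute the convergence rate.
r = 1 - 2/(kappa + 1) = 1 - 2*mu/(L + mu) = (L - mu)/(L + mu) = 39/173 = 0.2254


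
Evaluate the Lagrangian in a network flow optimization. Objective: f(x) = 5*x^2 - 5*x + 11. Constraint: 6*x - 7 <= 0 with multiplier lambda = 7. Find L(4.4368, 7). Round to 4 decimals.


Step 1: Evaluate f(x).
f(4.4368) = 5*4.4368^2 - 5*4.4368 + 11 = 87.242
Step 2: Evaluate g(x).
g(4.4368) = 6*4.4368 - 7 = 19.6208
Step 3: Compute Lagrangian.
L = 87.242 + 7*19.6208 = 224.5876


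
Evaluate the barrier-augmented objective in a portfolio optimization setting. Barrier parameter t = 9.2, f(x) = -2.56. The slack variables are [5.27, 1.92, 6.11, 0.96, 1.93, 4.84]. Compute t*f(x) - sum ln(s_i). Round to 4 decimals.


Step 1: Compute log-barrier.
ln values: [1.662, 0.6523, 1.8099, -0.0408, 0.6575, 1.5769]
phi = -(1.662 + 0.6523 + 1.8099 - 0.0408 + 0.6575 + 1.5769) = -6.3179
Step 2: Compute augmented objective.
t*f(x) = 9.2*-2.56 = -23.552
Total = -23.552 - 6.3179 = -29.8699


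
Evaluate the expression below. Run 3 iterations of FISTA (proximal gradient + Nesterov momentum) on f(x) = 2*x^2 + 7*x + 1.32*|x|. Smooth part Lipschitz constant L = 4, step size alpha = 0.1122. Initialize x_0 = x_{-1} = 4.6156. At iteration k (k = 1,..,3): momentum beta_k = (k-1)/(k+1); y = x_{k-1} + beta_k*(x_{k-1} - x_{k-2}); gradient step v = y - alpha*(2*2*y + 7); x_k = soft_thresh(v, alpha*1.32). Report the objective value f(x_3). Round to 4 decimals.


FISTA on f(x) = 2*x^2 + 7*x + 1.32*|x|
L = 4, alpha = 0.1122
Iteration 1: beta = 0.0, y = 4.6156 + 0.0*(4.6156 - 4.6156) = 4.6156
  grad(y) = 25.4624, v = y - alpha*grad = 1.7587
  prox(v) = soft_thresh(1.7587, 0.1481) = 1.6106
Iteration 2: beta = 0.3333, y = 1.6106 + 0.3333*(1.6106 - 4.6156) = 0.609
  grad(y) = 9.4358, v = y - alpha*grad = -0.4497
  prox(v) = soft_thresh(-0.4497, 0.1481) = -0.3016
Iteration 3: beta = 0.5, y = -0.3016 + 0.5*(-0.3016 - 1.6106) = -1.2578
  grad(y) = 1.9689, v = y - alpha*grad = -1.4787
  prox(v) = soft_thresh(-1.4787, 0.1481) = -1.3306
f(x_3) = 2*(-1.3306)^2 + 7*(-1.3306) + 1.32*|-1.3306| = -4.0168


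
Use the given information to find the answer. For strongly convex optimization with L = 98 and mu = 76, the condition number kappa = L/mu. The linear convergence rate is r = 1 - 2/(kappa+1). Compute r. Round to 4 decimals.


Step 1: Compute the condition number.
kappa = L/mu = 98/76 = 1.2895
Step 2: Compute the convergence rate.
r = 1 - 2/(kappa + 1) = 1 - 2*mu/(L + mu) = (L - mu)/(L + mu) = 22/174 = 0.1264


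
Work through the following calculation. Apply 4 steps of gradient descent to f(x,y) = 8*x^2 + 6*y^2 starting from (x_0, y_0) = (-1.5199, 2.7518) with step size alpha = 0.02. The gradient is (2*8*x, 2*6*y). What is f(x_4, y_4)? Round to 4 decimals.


Gradient descent on f(x,y) = 8*x^2 + 6*y^2.
Starting point: (-1.5199, 2.7518), alpha = 0.02
Step 1: grad_x = 2*8*-1.5199 = -24.3184, grad_y = 2*6*2.7518 = 33.0216
  x_1 = -1.5199 - 0.02*-24.3184 = -1.0335
  y_1 = 2.7518 - 0.02*33.0216 = 2.0914
Step 2: grad_x = 2*8*-1.0335 = -16.5365, grad_y = 2*6*2.0914 = 25.0964
  x_2 = -1.0335 - 0.02*-16.5365 = -0.7028
  y_2 = 2.0914 - 0.02*25.0964 = 1.5894
Step 3: grad_x = 2*8*-0.7028 = -11.2448, grad_y = 2*6*1.5894 = 19.0733
  x_3 = -0.7028 - 0.02*-11.2448 = -0.4779
  y_3 = 1.5894 - 0.02*19.0733 = 1.208
Step 4: grad_x = 2*8*-0.4779 = -7.6465, grad_y = 2*6*1.208 = 14.4957
  x_4 = -0.4779 - 0.02*-7.6465 = -0.325
  y_4 = 1.208 - 0.02*14.4957 = 0.9181
f(-0.325, 0.9181) = 8*(-0.325)^2 + 6*0.9181^2 = 5.9019


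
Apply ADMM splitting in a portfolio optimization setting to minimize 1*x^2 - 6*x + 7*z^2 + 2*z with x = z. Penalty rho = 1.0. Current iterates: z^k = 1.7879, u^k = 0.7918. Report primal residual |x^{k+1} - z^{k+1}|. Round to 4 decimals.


ADMM iteration with rho = 1.0, z^k = 1.7879, u^k = 0.7918
Step 1: x-update.
Minimize 1*x^2 - 6*x + (1.0/2)*(x - 1.7879 + 0.7918)^2
FOC: (2*1 + 1.0)*x = 6 + 1.0*(1.7879 - 0.7918)
x^{k+1} = 2.332
Step 2: z-update.
Minimize 7*z^2 + 2*z + (1.0/2)*(2.332 - z + 0.7918)^2
FOC: (2*7 + 1.0)*z = -2 + 1.0*(2.332 + 0.7918)
z^{k+1} = 0.0749
Step 3: u-update.
u^{k+1} = 0.7918 + 2.332 - 0.0749 = 3.0489
Step 4: Primal residual = |2.332 - 0.0749| = 2.2571


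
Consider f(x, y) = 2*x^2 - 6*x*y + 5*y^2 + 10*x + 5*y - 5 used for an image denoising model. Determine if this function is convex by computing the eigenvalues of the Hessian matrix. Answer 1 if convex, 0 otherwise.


The Hessian of f(x,y) = 2*x^2 - 6*x*y + 5*y^2 + 10*x + 5*y - 5 is:
H = [[4, -6], [-6, 10]]
Trace = 4 + 10 = 14
Determinant = 4*10 - (-6)^2 = 4
Discriminant = (14)^2 - 4*4 = 180.0
Eigenvalues: lambda_1 = 0.2918, lambda_2 = 13.7082
The function is convex.

1


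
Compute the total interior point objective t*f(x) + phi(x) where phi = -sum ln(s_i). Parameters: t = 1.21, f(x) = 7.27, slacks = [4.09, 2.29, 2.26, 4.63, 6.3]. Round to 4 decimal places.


Step 1: Compute log-barrier.
ln values: [1.4085, 0.8286, 0.8154, 1.5326, 1.8405]
phi = -(1.4085 + 0.8286 + 0.8154 + 1.5326 + 1.8405) = -6.4256
Step 2: Compute augmented objective.
t*f(x) = 1.21*7.27 = 8.7967
Total = 8.7967 - 6.4256 = 2.3711


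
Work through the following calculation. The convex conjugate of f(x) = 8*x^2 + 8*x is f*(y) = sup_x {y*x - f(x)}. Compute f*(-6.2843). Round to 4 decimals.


f*(y) = sup_x {y*x - a*x^2 - b*x} = sup_x {(y-b)*x - a*x^2}
FOC: (y - b) - 2a*x = 0 => x* = (y - b)/(2a)
x* = (-6.2843 - 8)/(2*8) = -0.8928
f*(-6.2843) = (y-b)^2/(4a) = (-6.2843 - 8)^2/(4*8)
= 204.0412/32 = 6.3763


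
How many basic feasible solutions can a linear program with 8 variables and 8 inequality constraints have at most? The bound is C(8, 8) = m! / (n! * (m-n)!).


Each vertex corresponds to some choice of n active constraints out of m, so the number of vertices is at most C(m, n) = m! / (n!(m-n)!).
m = 8, n = 8
Numerator: 8 * 7 * 6 * 5 * 4 * 3 * 2 * 1
Denominator: 8! = 40320
C(8, 8) = 1


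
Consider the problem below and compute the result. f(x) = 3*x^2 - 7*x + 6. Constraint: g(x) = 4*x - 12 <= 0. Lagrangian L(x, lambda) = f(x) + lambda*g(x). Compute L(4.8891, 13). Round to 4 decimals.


Step 1: Evaluate f(x).
f(4.8891) = 3*4.8891^2 - 7*4.8891 + 6 = 43.4862
Step 2: Evaluate g(x).
g(4.8891) = 4*4.8891 - 12 = 7.5564
Step 3: Compute Lagrangian.
L = 43.4862 + 13*7.5564 = 141.7194


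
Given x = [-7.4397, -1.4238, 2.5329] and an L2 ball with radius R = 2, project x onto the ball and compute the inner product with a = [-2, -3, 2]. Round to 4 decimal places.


Step 1: Compute ||x|| (intermediates to 6 decimals).
||x|| = sqrt((-7.4397)^2 + (-1.4238)^2 + 2.5329^2) = 7.986985
Step 2: Project.
Since ||x|| > R, scale = R/||x|| = 2/7.986985 = 0.250407, proj(x) = scale * x
proj(x) = [-1.862953, -0.356529, 0.634256]
Step 3: Dot product.
a^T * proj(x) = -2*(-1.862953) - 3*(-0.356529) + 2*0.634256 = 6.064


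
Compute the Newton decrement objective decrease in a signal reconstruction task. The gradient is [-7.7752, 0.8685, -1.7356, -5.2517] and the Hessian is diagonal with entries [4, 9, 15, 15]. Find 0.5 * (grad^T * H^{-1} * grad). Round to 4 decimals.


Step 1: H is diagonal, so H^(-1) * g = [-1.9438, 0.0965, -0.1157, -0.3501].
Step 2: g^T H^(-1) g = sum_i g_i^2 / H_ii
  = (-7.7752)^2/4 + (0.8685)^2/9 + (-1.7356)^2/15 + (-5.2517)^2/15
  = 15.1134 + 0.0838 + 0.2008 + 1.8387 = 17.2368
Step 3: Objective decrease = 0.5 * g^T H^(-1) g = 8.6184


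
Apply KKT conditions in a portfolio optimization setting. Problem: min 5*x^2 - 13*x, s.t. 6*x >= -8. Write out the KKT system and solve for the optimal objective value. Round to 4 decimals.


Step 1: Try lambda = 0 (constraint inactive).
Stationarity: 2*5*x - 13 = 0
x* = 13/(2*5) = 1.3
Check constraint: 6*1.3 = 7.8 >= -8 -- satisfied.
Step 2: Compute optimal value.
f(x*) = 5*1.3^2 - 13*1.3 = -8.45


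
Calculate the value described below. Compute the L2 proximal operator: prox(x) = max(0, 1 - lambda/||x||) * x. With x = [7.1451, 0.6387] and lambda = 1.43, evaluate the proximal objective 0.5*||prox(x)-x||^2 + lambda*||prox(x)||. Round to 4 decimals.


Step 1: Compute ||x||.
||x|| = 7.1736
Step 2: Compute scaling factor.
scale = max(0, 1 - 1.43/7.1736) = 0.8007
Step 3: prox(x) = [5.7208, 0.5114]
||prox(x)|| = 5.7436
Step 4: Proximal objective.
0.5*||prox-x||^2 = 1.0225
lambda*||prox|| = 8.2133
Total = 9.2358


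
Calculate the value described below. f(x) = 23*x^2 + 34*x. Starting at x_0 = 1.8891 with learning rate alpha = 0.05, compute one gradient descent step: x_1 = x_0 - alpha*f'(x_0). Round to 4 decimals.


We compute the gradient at x_0 and apply the update.
f'(x) = 46*x + 34
f'(1.8891) = 46*1.8891 + 34 = 120.8986
x_1 = 1.8891 - 0.05*120.8986 = -4.1558


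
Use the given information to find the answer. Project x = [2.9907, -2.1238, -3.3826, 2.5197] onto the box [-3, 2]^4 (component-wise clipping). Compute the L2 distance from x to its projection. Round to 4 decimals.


Project each component onto [-3, 2].
clip(2.9907) = 2.0, clip(-2.1238) = -2.1238, clip(-3.3826) = -3.0, clip(2.5197) = 2.0
Projection = [2.0, -2.1238, -3.0, 2.0]
Squared diffs: [0.9815, 0.0, 0.1464, 0.2701]
Distance = sqrt(1.398) = 1.1824


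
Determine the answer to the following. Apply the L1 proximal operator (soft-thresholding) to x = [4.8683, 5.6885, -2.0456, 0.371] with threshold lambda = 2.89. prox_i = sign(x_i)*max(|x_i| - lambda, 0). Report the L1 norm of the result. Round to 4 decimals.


Soft-thresholding with lambda = 2.89:
prox(4.8683) = sign(4.8683)*max(|4.8683| - 2.89, 0) = 1.9783
prox(5.6885) = sign(5.6885)*max(|5.6885| - 2.89, 0) = 2.7985
prox(-2.0456) = sign(-2.0456)*max(|-2.0456| - 2.89, 0) = 0.0
prox(0.371) = sign(0.371)*max(|0.371| - 2.89, 0) = 0.0
prox(x) = [1.9783, 2.7985, 0.0, 0.0]
||prox(x)||_1 = 1.9783 + 2.7985 + 0.0 + 0.0 = 4.7768


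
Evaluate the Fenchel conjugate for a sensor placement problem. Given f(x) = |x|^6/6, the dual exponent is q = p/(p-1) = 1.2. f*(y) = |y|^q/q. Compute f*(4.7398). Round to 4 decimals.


The conjugate exponent q satisfies 1/p + 1/q = 1.
p = 6, so q = 6/(6 - 1) = 1.2
|y|^q = 4.7398^1.2 = 6.4701
f*(4.7398) = 6.4701 / 1.2 = 5.3918


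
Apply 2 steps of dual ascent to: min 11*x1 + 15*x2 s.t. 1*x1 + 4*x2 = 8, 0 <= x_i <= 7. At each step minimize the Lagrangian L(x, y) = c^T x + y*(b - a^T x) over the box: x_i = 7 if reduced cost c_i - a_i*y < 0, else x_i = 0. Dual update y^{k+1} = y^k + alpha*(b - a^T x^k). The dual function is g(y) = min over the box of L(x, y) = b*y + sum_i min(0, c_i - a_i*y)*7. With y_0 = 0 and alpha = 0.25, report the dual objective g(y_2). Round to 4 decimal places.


Dual ascent for LP: min 11*x1 + 15*x2, 1*x1 + 4*x2 = 8, 0 <= x_i <= 7
Step 1: y^k = 0.0, reduced costs: (11.0, 15.0)
  x^k = (0.0, 0.0), subgradient = b - a^T x = 8.0
  y^{k+1} = 0.0 + 0.25*8.0 = 2.0
Step 2: y^k = 2.0, reduced costs: (9.0, 7.0)
  x^k = (0.0, 0.0), subgradient = b - a^T x = 8.0
  y^{k+1} = 2.0 + 0.25*8.0 = 4.0
Dual objective at y_2 = 4.0: reduced costs (7.0, -1.0), box minimizer x = (0.0, 7.0)
g(y_2) = b*y + (c1 - a1*y)*x1 + (c2 - a2*y)*x2 = 8*4.0 + 7.0*0.0 + (-1.0)*7.0 = 32.0 + 0.0 - 7.0 = 25.0


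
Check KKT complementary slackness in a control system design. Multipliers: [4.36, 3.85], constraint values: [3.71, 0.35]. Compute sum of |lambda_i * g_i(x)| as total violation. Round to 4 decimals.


KKT complementary slackness check:
lambda_1 * g_1 = 4.36 * 3.71 = 16.1756
lambda_2 * g_2 = 3.85 * 0.35 = 1.3475
Total violation = 16.1756 + 1.3475 = 17.5231


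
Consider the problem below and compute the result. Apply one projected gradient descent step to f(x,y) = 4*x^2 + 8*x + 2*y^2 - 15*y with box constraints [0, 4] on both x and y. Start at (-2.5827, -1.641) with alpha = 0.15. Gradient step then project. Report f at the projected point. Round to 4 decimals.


Step 1: Compute gradient at (-2.5827, -1.641).
grad_x = 2*4*-2.5827 + 8 = -12.6616
grad_y = 2*2*-1.641 - 15 = -21.564
Step 2: Gradient step.
x_raw = -2.5827 - 0.15*-12.6616 = -0.6835
y_raw = -1.641 - 0.15*-21.564 = 1.5936
Step 3: Project onto [0, 4].
x_proj = clip(-0.6835) = 0.0
y_proj = clip(1.5936) = 1.5936
Step 4: Evaluate f.
f(0.0, 1.5936) = -18.8249


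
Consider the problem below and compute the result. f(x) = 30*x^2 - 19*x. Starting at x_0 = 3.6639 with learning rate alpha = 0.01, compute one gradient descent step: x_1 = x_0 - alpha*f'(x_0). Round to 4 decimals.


We compute the gradient at x_0 and apply the update.
f'(x) = 60*x - 19
f'(3.6639) = 60*3.6639 - 19 = 200.834
x_1 = 3.6639 - 0.01*200.834 = 1.6556


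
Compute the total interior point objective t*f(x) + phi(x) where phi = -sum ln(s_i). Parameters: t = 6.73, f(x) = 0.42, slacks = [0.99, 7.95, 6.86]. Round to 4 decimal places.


Step 1: Compute log-barrier.
ln values: [-0.0101, 2.0732, 1.9257]
phi = -(-0.0101 + 2.0732 + 1.9257) = -3.9888
Step 2: Compute augmented objective.
t*f(x) = 6.73*0.42 = 2.8266
Total = 2.8266 - 3.9888 = -1.1622


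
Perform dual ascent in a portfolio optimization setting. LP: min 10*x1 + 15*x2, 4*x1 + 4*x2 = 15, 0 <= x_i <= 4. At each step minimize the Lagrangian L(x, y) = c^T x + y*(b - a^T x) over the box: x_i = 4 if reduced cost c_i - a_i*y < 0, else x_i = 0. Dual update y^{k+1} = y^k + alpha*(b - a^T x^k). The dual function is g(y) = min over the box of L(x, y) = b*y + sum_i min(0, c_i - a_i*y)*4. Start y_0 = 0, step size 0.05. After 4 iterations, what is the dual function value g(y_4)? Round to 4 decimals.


Dual ascent for LP: min 10*x1 + 15*x2, 4*x1 + 4*x2 = 15, 0 <= x_i <= 4
Step 1: y^k = 0.0, reduced costs: (10.0, 15.0)
  x^k = (0.0, 0.0), subgradient = b - a^T x = 15.0
  y^{k+1} = 0.0 + 0.05*15.0 = 0.75
Step 2: y^k = 0.75, reduced costs: (7.0, 12.0)
  x^k = (0.0, 0.0), subgradient = b - a^T x = 15.0
  y^{k+1} = 0.75 + 0.05*15.0 = 1.5
Step 3: y^k = 1.5, reduced costs: (4.0, 9.0)
  x^k = (0.0, 0.0), subgradient = b - a^T x = 15.0
  y^{k+1} = 1.5 + 0.05*15.0 = 2.25
Step 4: y^k = 2.25, reduced costs: (1.0, 6.0)
  x^k = (0.0, 0.0), subgradient = b - a^T x = 15.0
  y^{k+1} = 2.25 + 0.05*15.0 = 3.0
Dual objective at y_4 = 3.0: reduced costs (-2.0, 3.0), box minimizer x = (4.0, 0.0)
g(y_4) = b*y + (c1 - a1*y)*x1 + (c2 - a2*y)*x2 = 15*3.0 + (-2.0)*4.0 + 3.0*0.0 = 45.0 - 8.0 + 0.0 = 37.0


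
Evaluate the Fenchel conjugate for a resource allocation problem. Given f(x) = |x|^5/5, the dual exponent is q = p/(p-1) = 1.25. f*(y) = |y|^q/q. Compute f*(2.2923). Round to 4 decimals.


The conjugate exponent q satisfies 1/p + 1/q = 1.
p = 5, so q = 5/(5 - 1) = 1.25
|y|^q = 2.2923^1.25 = 2.8206
f*(2.2923) = 2.8206 / 1.25 = 2.2565


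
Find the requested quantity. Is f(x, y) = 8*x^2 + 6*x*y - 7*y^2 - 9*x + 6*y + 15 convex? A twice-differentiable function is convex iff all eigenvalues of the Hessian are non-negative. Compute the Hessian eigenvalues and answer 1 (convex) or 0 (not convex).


The Hessian of f(x,y) = 8*x^2 + 6*x*y - 7*y^2 - 9*x + 6*y + 15 is:
H = [[16, 6], [6, -14]]
Trace = 16 - 14 = 2
Determinant = 16*-14 - (6)^2 = -260
Discriminant = (2)^2 - 4*-260 = 1044.0
Eigenvalues: lambda_1 = -15.1555, lambda_2 = 17.1555
The function is not convex.

0


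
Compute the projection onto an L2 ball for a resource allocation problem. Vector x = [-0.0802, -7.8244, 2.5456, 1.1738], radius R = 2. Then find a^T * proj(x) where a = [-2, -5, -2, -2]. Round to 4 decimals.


Step 1: Compute ||x|| (intermediates to 6 decimals).
||x|| = sqrt((-0.0802)^2 + (-7.8244)^2 + 2.5456^2 + 1.1738^2) = 8.311772
Step 2: Project.
Since ||x|| > R, scale = R/||x|| = 2/8.311772 = 0.240623, proj(x) = scale * x
proj(x) = [-0.019298, -1.882731, 0.61253, 0.282443]
Step 3: Dot product.
a^T * proj(x) = -2*(-0.019298) - 5*(-1.882731) - 2*0.61253 - 2*0.282443 = 7.6623


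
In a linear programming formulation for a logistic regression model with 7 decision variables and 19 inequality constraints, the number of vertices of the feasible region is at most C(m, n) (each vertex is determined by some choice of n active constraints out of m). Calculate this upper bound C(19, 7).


Each vertex corresponds to some choice of n active constraints out of m, so the number of vertices is at most C(m, n) = m! / (n!(m-n)!).
m = 19, n = 7
Numerator: 19 * 18 * 17 * 16 * 15 * 14 * 13
Denominator: 7! = 5040
C(19, 7) = 50388


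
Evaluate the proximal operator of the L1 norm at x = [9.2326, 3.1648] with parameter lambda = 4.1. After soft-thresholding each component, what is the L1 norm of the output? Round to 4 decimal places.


Soft-thresholding with lambda = 4.1:
prox(9.2326) = sign(9.2326)*max(|9.2326| - 4.1, 0) = 5.1326
prox(3.1648) = sign(3.1648)*max(|3.1648| - 4.1, 0) = 0.0
prox(x) = [5.1326, 0.0]
||prox(x)||_1 = 5.1326 + 0.0 = 5.1326


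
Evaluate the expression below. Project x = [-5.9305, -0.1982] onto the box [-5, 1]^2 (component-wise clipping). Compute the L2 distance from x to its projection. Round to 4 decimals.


Project each component onto [-5, 1].
clip(-5.9305) = -5.0, clip(-0.1982) = -0.1982
Projection = [-5.0, -0.1982]
Squared diffs: [0.8658, 0.0]
Distance = sqrt(0.8658) = 0.9305


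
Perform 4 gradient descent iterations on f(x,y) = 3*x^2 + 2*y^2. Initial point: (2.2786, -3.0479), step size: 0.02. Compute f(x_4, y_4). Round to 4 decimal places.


Gradient descent on f(x,y) = 3*x^2 + 2*y^2.
Starting point: (2.2786, -3.0479), alpha = 0.02
Step 1: grad_x = 2*3*2.2786 = 13.6716, grad_y = 2*2*-3.0479 = -12.1916
  x_1 = 2.2786 - 0.02*13.6716 = 2.0052
  y_1 = -3.0479 - 0.02*-12.1916 = -2.8041
Step 2: grad_x = 2*3*2.0052 = 12.031, grad_y = 2*2*-2.8041 = -11.2163
  x_2 = 2.0052 - 0.02*12.031 = 1.7645
  y_2 = -2.8041 - 0.02*-11.2163 = -2.5797
Step 3: grad_x = 2*3*1.7645 = 10.5873, grad_y = 2*2*-2.5797 = -10.319
  x_3 = 1.7645 - 0.02*10.5873 = 1.5528
  y_3 = -2.5797 - 0.02*-10.319 = -2.3734
Step 4: grad_x = 2*3*1.5528 = 9.3168, grad_y = 2*2*-2.3734 = -9.4935
  x_4 = 1.5528 - 0.02*9.3168 = 1.3665
  y_4 = -2.3734 - 0.02*-9.4935 = -2.1835
f(1.3665, -2.1835) = 3*1.3665^2 + 2*(-2.1835)^2 = 15.137


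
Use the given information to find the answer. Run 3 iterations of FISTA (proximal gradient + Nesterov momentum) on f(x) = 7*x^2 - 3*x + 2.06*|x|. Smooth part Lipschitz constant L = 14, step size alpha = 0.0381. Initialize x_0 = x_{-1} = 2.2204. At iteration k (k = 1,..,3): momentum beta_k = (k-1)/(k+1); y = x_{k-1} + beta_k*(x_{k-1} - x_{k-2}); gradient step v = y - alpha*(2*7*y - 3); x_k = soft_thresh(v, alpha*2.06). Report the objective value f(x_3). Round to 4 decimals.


FISTA on f(x) = 7*x^2 - 3*x + 2.06*|x|
L = 14, alpha = 0.0381
Iteration 1: beta = 0.0, y = 2.2204 + 0.0*(2.2204 - 2.2204) = 2.2204
  grad(y) = 28.0856, v = y - alpha*grad = 1.1503
  prox(v) = soft_thresh(1.1503, 0.0785) = 1.0719
Iteration 2: beta = 0.3333, y = 1.0719 + 0.3333*(1.0719 - 2.2204) = 0.689
  grad(y) = 6.646, v = y - alpha*grad = 0.4358
  prox(v) = soft_thresh(0.4358, 0.0785) = 0.3573
Iteration 3: beta = 0.5, y = 0.3573 + 0.5*(0.3573 - 1.0719) = 0.0
  grad(y) = -2.9996, v = y - alpha*grad = 0.1143
  prox(v) = soft_thresh(0.1143, 0.0785) = 0.0358
f(x_3) = 7*0.0358^2 - 3*0.0358 + 2.06*|0.0358| = -0.0247


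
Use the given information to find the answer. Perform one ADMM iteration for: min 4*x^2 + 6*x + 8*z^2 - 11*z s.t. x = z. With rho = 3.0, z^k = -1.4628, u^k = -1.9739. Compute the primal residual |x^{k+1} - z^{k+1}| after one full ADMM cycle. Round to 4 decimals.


ADMM iteration with rho = 3.0, z^k = -1.4628, u^k = -1.9739
Step 1: x-update.
Minimize 4*x^2 + 6*x + (3.0/2)*(x + 1.4628 - 1.9739)^2
FOC: (2*4 + 3.0)*x = -6 + 3.0*(-1.4628 + 1.9739)
x^{k+1} = -0.4061
Step 2: z-update.
Minimize 8*z^2 - 11*z + (3.0/2)*(-0.4061 - z - 1.9739)^2
FOC: (2*8 + 3.0)*z = 11 + 3.0*(-0.4061 - 1.9739)
z^{k+1} = 0.2032
Step 3: u-update.
u^{k+1} = -1.9739 - 0.4061 - 0.2032 = -2.5831
Step 4: Primal residual = |-0.4061 - 0.2032| = 0.6092


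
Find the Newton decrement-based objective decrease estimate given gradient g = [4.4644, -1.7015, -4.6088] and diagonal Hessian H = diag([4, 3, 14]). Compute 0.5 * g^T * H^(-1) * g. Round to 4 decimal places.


Step 1: H is diagonal, so H^(-1) * g = [1.1161, -0.5672, -0.3292].
Step 2: g^T H^(-1) g = sum_i g_i^2 / H_ii
  = (4.4644)^2/4 + (-1.7015)^2/3 + (-4.6088)^2/14
  = 4.9827 + 0.965 + 1.5172 = 7.465
Step 3: Objective decrease = 0.5 * g^T H^(-1) g = 3.7325


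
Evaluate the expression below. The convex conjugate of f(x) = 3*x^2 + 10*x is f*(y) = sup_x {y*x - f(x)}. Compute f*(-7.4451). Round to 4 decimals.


f*(y) = sup_x {y*x - a*x^2 - b*x} = sup_x {(y-b)*x - a*x^2}
FOC: (y - b) - 2a*x = 0 => x* = (y - b)/(2a)
x* = (-7.4451 - 10)/(2*3) = -2.9075
f*(-7.4451) = (y-b)^2/(4a) = (-7.4451 - 10)^2/(4*3)
= 304.3315/12 = 25.361


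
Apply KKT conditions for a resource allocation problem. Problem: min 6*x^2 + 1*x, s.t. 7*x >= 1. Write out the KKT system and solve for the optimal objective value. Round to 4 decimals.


Step 1: Try lambda = 0 (constraint inactive).
x_unc = -1/(2*6) = -0.0833
Check: 7*-0.0833 = -0.5831 < 1 -- violated!
Step 2: Constraint must be active: 7*x = 1
x* = 1/7 = 0.1429 (rounded; the exact value 1/7 is used below)
lambda = (2*6*(1/7) + 1)/7 = 0.3878
Step 3: Compute optimal value.
f(x*) = 6*(1/7)^2 + 1*(1/7) = 0.2653


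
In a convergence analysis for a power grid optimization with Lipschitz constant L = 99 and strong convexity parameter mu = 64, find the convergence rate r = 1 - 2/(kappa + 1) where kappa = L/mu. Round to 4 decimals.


Step 1: Compute the condition number.
kappa = L/mu = 99/64 = 1.5469
Step 2: Compute the convergence rate.
r = 1 - 2/(kappa + 1) = 1 - 2*mu/(L + mu) = (L - mu)/(L + mu) = 35/163 = 0.2147


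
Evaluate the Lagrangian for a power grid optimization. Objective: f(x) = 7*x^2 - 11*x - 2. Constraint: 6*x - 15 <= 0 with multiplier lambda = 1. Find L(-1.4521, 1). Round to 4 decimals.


Step 1: Evaluate f(x).
f(-1.4521) = 7*(-1.4521)^2 - 11*(-1.4521) - 2 = 28.7333
Step 2: Evaluate g(x).
g(-1.4521) = 6*-1.4521 - 15 = -23.7126
Step 3: Compute Lagrangian.
L = 28.7333 + 1*-23.7126 = 5.0207


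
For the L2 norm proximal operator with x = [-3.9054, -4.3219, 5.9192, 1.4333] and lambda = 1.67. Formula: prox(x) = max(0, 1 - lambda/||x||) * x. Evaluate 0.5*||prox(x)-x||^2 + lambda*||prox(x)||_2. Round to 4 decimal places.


Step 1: Compute ||x||.
||x|| = 8.4275
Step 2: Compute scaling factor.
scale = max(0, 1 - 1.67/8.4275) = 0.8018
Step 3: prox(x) = [-3.1315, -3.4655, 4.7462, 1.1493]
||prox(x)|| = 6.7575
Step 4: Proximal objective.
0.5*||prox-x||^2 = 1.3945
lambda*||prox|| = 11.285
Total = 12.6794


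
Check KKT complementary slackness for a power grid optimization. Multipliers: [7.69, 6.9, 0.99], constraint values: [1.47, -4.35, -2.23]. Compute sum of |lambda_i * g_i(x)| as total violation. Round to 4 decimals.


KKT complementary slackness check:
lambda_1 * g_1 = 7.69 * 1.47 = 11.3043
lambda_2 * g_2 = 6.9 * -4.35 = -30.015
lambda_3 * g_3 = 0.99 * -2.23 = -2.2077
Total violation = 11.3043 + 30.015 + 2.2077 = 43.527


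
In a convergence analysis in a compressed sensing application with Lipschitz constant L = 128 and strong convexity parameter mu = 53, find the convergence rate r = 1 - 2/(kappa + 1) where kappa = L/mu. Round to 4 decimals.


Step 1: Compute the condition number.
kappa = L/mu = 128/53 = 2.4151
Step 2: Compute the convergence rate.
r = 1 - 2/(kappa + 1) = 1 - 2*mu/(L + mu) = (L - mu)/(L + mu) = 75/181 = 0.4144


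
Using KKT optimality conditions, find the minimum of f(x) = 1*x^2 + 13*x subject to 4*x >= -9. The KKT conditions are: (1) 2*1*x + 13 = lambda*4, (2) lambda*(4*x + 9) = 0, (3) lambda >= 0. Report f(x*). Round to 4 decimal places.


Step 1: Try lambda = 0 (constraint inactive).
x_unc = -13/(2*1) = -6.5
Check: 4*-6.5 = -26.0 < -9 -- violated!
Step 2: Constraint must be active: 4*x = -9
x* = -9/4 = -2.25
lambda = (2*1*(-2.25) + 13)/4 = 2.125
Step 3: Compute optimal value.
f(x*) = 1*(-2.25)^2 + 13*(-2.25) = -24.1875


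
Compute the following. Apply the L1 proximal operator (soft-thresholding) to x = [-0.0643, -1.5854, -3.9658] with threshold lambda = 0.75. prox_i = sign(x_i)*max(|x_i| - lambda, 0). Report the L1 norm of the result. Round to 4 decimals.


Soft-thresholding with lambda = 0.75:
prox(-0.0643) = sign(-0.0643)*max(|-0.0643| - 0.75, 0) = 0.0
prox(-1.5854) = sign(-1.5854)*max(|-1.5854| - 0.75, 0) = -0.8354
prox(-3.9658) = sign(-3.9658)*max(|-3.9658| - 0.75, 0) = -3.2158
prox(x) = [0.0, -0.8354, -3.2158]
||prox(x)||_1 = 0.0 + 0.8354 + 3.2158 = 4.0512


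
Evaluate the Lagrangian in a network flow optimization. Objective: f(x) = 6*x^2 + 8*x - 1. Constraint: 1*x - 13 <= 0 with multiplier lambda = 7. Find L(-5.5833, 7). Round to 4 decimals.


Step 1: Evaluate f(x).
f(-5.5833) = 6*(-5.5833)^2 + 8*(-5.5833) - 1 = 141.373
Step 2: Evaluate g(x).
g(-5.5833) = 1*-5.5833 - 13 = -18.5833
Step 3: Compute Lagrangian.
L = 141.373 + 7*-18.5833 = 11.2899


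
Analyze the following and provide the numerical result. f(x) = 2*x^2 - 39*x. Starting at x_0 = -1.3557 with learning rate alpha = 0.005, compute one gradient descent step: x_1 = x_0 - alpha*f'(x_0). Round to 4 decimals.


We compute the gradient at x_0 and apply the update.
f'(x) = 4*x - 39
f'(-1.3557) = 4*-1.3557 - 39 = -44.4228
x_1 = -1.3557 - 0.005*-44.4228 = -1.1336


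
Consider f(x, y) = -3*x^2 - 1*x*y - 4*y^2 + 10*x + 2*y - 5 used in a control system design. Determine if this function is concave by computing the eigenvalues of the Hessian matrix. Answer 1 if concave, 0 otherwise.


The Hessian of f(x,y) = -3*x^2 - 1*x*y - 4*y^2 + 10*x + 2*y - 5 is:
H = [[-6, -1], [-1, -8]]
Trace = -6 - 8 = -14
Determinant = -6*-8 - (-1)^2 = 47
Discriminant = (-14)^2 - 4*47 = 8.0
Eigenvalues: lambda_1 = -8.4142, lambda_2 = -5.5858
The function is concave.

1


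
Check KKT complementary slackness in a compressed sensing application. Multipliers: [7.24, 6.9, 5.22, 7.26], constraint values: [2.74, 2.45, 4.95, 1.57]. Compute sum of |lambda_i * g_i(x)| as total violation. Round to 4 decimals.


KKT complementary slackness check:
lambda_1 * g_1 = 7.24 * 2.74 = 19.8376
lambda_2 * g_2 = 6.9 * 2.45 = 16.905
lambda_3 * g_3 = 5.22 * 4.95 = 25.839
lambda_4 * g_4 = 7.26 * 1.57 = 11.3982
Total violation = 19.8376 + 16.905 + 25.839 + 11.3982 = 73.9798


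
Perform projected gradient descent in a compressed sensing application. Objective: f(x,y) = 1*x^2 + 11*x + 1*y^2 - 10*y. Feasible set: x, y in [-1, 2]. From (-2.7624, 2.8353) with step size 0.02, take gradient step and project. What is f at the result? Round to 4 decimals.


Step 1: Compute gradient at (-2.7624, 2.8353).
grad_x = 2*1*-2.7624 + 11 = 5.4752
grad_y = 2*1*2.8353 - 10 = -4.3294
Step 2: Gradient step.
x_raw = -2.7624 - 0.02*5.4752 = -2.8719
y_raw = 2.8353 - 0.02*-4.3294 = 2.9219
Step 3: Project onto [-1, 2].
x_proj = clip(-2.8719) = -1.0
y_proj = clip(2.9219) = 2.0
Step 4: Evaluate f.
f(-1.0, 2.0) = -26.0


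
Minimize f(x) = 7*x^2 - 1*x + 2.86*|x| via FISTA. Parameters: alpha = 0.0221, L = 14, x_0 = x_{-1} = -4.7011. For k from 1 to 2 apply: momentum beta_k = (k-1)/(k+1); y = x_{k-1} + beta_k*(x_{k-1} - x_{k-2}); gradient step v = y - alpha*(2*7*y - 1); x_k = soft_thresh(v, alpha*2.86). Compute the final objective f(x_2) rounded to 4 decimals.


FISTA on f(x) = 7*x^2 - 1*x + 2.86*|x|
L = 14, alpha = 0.0221
Iteration 1: beta = 0.0, y = -4.7011 + 0.0*(-4.7011 + 4.7011) = -4.7011
  grad(y) = -66.8154, v = y - alpha*grad = -3.2245
  prox(v) = soft_thresh(-3.2245, 0.0632) = -3.1613
Iteration 2: beta = 0.3333, y = -3.1613 + 0.3333*(-3.1613 + 4.7011) = -2.648
  grad(y) = -38.072, v = y - alpha*grad = -1.8066
  prox(v) = soft_thresh(-1.8066, 0.0632) = -1.7434
f(x_2) = 7*(-1.7434)^2 - 1*(-1.7434) + 2.86*|-1.7434| = 28.0057


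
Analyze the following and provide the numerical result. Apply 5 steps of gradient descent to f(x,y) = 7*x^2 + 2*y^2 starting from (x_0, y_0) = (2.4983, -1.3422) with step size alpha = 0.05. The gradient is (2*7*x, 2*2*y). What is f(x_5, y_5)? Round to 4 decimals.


Gradient descent on f(x,y) = 7*x^2 + 2*y^2.
Starting point: (2.4983, -1.3422), alpha = 0.05
Step 1: grad_x = 2*7*2.4983 = 34.9762, grad_y = 2*2*-1.3422 = -5.3688
  x_1 = 2.4983 - 0.05*34.9762 = 0.7495
  y_1 = -1.3422 - 0.05*-5.3688 = -1.0738
Step 2: grad_x = 2*7*0.7495 = 10.4929, grad_y = 2*2*-1.0738 = -4.295
  x_2 = 0.7495 - 0.05*10.4929 = 0.2248
  y_2 = -1.0738 - 0.05*-4.295 = -0.859
Step 3: grad_x = 2*7*0.2248 = 3.1479, grad_y = 2*2*-0.859 = -3.436
  x_3 = 0.2248 - 0.05*3.1479 = 0.0675
  y_3 = -0.859 - 0.05*-3.436 = -0.6872
Step 4: grad_x = 2*7*0.0675 = 0.9444, grad_y = 2*2*-0.6872 = -2.7488
  x_4 = 0.0675 - 0.05*0.9444 = 0.0202
  y_4 = -0.6872 - 0.05*-2.7488 = -0.5498
Step 5: grad_x = 2*7*0.0202 = 0.2833, grad_y = 2*2*-0.5498 = -2.1991
  x_5 = 0.0202 - 0.05*0.2833 = 0.0061
  y_5 = -0.5498 - 0.05*-2.1991 = -0.4398
f(0.0061, -0.4398) = 7*0.0061^2 + 2*(-0.4398)^2 = 0.3871


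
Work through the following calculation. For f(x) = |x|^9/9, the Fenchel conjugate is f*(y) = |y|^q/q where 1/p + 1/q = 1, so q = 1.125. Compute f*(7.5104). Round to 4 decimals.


The conjugate exponent q satisfies 1/p + 1/q = 1.
p = 9, so q = 9/(9 - 1) = 1.125
|y|^q = 7.5104^1.125 = 9.6632
f*(7.5104) = 9.6632 / 1.125 = 8.5895


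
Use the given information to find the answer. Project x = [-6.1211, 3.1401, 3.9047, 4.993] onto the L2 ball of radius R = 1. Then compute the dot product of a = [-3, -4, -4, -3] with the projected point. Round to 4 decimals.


Step 1: Compute ||x|| (intermediates to 6 decimals).
||x|| = sqrt((-6.1211)^2 + 3.1401^2 + 3.9047^2 + 4.993^2) = 9.354401
Step 2: Project.
Since ||x|| > R, scale = R/||x|| = 1/9.354401 = 0.106902, proj(x) = scale * x
proj(x) = [-0.654358, 0.335683, 0.41742, 0.533762]
Step 3: Dot product.
a^T * proj(x) = -3*(-0.654358) - 4*0.335683 - 4*0.41742 - 3*0.533762 = -2.6506


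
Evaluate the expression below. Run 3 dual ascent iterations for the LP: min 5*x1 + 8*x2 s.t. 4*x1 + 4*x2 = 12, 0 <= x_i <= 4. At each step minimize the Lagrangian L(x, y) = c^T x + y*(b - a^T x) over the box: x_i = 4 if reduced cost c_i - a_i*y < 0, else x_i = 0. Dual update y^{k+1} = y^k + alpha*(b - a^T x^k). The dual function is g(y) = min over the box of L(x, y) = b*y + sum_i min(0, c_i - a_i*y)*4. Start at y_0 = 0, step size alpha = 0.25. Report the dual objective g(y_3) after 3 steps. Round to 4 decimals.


Dual ascent for LP: min 5*x1 + 8*x2, 4*x1 + 4*x2 = 12, 0 <= x_i <= 4
Step 1: y^k = 0.0, reduced costs: (5.0, 8.0)
  x^k = (0.0, 0.0), subgradient = b - a^T x = 12.0
  y^{k+1} = 0.0 + 0.25*12.0 = 3.0
Step 2: y^k = 3.0, reduced costs: (-7.0, -4.0)
  x^k = (4.0, 4.0), subgradient = b - a^T x = -20.0
  y^{k+1} = 3.0 + 0.25*-20.0 = -2.0
Step 3: y^k = -2.0, reduced costs: (13.0, 16.0)
  x^k = (0.0, 0.0), subgradient = b - a^T x = 12.0
  y^{k+1} = -2.0 + 0.25*12.0 = 1.0
Dual objective at y_3 = 1.0: reduced costs (1.0, 4.0), box minimizer x = (0.0, 0.0)
g(y_3) = b*y + (c1 - a1*y)*x1 + (c2 - a2*y)*x2 = 12*1.0 + 1.0*0.0 + 4.0*0.0 = 12.0 + 0.0 + 0.0 = 12.0


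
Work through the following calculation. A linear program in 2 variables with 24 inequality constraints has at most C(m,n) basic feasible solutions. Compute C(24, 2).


Each vertex corresponds to some choice of n active constraints out of m, so the number of vertices is at most C(m, n) = m! / (n!(m-n)!).
m = 24, n = 2
Numerator: 24 * 23
Denominator: 2! = 2
C(24, 2) = 276


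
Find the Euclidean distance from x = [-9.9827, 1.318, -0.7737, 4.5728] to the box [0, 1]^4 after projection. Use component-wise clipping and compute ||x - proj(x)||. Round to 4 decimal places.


Project each component onto [0, 1].
clip(-9.9827) = 0.0, clip(1.318) = 1.0, clip(-0.7737) = 0.0, clip(4.5728) = 1.0
Projection = [0.0, 1.0, 0.0, 1.0]
Squared diffs: [99.6543, 0.1011, 0.5986, 12.7649]
Distance = sqrt(113.1189) = 10.6357


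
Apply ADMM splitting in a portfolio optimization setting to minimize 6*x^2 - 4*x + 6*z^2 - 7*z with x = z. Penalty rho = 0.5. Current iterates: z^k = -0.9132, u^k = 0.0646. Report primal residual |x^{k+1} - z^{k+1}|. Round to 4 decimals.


ADMM iteration with rho = 0.5, z^k = -0.9132, u^k = 0.0646
Step 1: x-update.
Minimize 6*x^2 - 4*x + (0.5/2)*(x + 0.9132 + 0.0646)^2
FOC: (2*6 + 0.5)*x = 4 + 0.5*(-0.9132 - 0.0646)
x^{k+1} = 0.2809
Step 2: z-update.
Minimize 6*z^2 - 7*z + (0.5/2)*(0.2809 - z + 0.0646)^2
FOC: (2*6 + 0.5)*z = 7 + 0.5*(0.2809 + 0.0646)
z^{k+1} = 0.5738
Step 3: u-update.
u^{k+1} = 0.0646 + 0.2809 - 0.5738 = -0.2283
Step 4: Primal residual = |0.2809 - 0.5738| = 0.2929


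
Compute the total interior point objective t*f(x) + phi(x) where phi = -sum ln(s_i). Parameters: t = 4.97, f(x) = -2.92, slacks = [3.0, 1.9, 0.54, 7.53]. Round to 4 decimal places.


Step 1: Compute log-barrier.
ln values: [1.0986, 0.6419, -0.6162, 2.0189]
phi = -(1.0986 + 0.6419 - 0.6162 + 2.0189) = -3.1432
Step 2: Compute augmented objective.
t*f(x) = 4.97*-2.92 = -14.5124
Total = -14.5124 - 3.1432 = -17.6556


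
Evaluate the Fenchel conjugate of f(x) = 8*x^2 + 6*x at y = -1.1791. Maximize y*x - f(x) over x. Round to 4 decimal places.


f*(y) = sup_x {y*x - a*x^2 - b*x} = sup_x {(y-b)*x - a*x^2}
FOC: (y - b) - 2a*x = 0 => x* = (y - b)/(2a)
x* = (-1.1791 - 6)/(2*8) = -0.4487
f*(-1.1791) = (y-b)^2/(4a) = (-1.1791 - 6)^2/(4*8)
= 51.5395/32 = 1.6106


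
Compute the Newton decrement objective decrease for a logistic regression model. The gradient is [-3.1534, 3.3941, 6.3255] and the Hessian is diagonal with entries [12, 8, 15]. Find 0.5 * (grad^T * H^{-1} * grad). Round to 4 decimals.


Step 1: H is diagonal, so H^(-1) * g = [-0.2628, 0.4243, 0.4217].
Step 2: g^T H^(-1) g = sum_i g_i^2 / H_ii
  = (-3.1534)^2/12 + (3.3941)^2/8 + (6.3255)^2/15
  = 0.8287 + 1.44 + 2.6675 = 4.9361
Step 3: Objective decrease = 0.5 * g^T H^(-1) g = 2.4681


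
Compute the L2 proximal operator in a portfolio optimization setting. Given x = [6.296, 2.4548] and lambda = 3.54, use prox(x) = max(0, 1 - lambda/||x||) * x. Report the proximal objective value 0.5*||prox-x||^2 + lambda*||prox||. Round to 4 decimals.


Step 1: Compute ||x||.
||x|| = 6.7576
Step 2: Compute scaling factor.
scale = max(0, 1 - 3.54/6.7576) = 0.4761
Step 3: prox(x) = [2.9978, 1.1688]
||prox(x)|| = 3.2176
Step 4: Proximal objective.
0.5*||prox-x||^2 = 6.2658
lambda*||prox|| = 11.3903
Total = 17.6562


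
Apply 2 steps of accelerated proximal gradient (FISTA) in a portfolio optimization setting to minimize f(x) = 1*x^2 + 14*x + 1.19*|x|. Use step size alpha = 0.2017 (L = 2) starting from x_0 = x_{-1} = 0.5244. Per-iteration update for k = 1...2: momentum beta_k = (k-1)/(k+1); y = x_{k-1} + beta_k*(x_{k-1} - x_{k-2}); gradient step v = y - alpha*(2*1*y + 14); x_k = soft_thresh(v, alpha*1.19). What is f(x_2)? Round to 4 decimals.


FISTA on f(x) = 1*x^2 + 14*x + 1.19*|x|
L = 2, alpha = 0.2017
Iteration 1: beta = 0.0, y = 0.5244 + 0.0*(0.5244 - 0.5244) = 0.5244
  grad(y) = 15.0488, v = y - alpha*grad = -2.5109
  prox(v) = soft_thresh(-2.5109, 0.24) = -2.2709
Iteration 2: beta = 0.3333, y = -2.2709 + 0.3333*(-2.2709 - 0.5244) = -3.2027
  grad(y) = 7.5946, v = y - alpha*grad = -4.7345
  prox(v) = soft_thresh(-4.7345, 0.24) = -4.4945
f(x_2) = 1*(-4.4945)^2 + 14*(-4.4945) + 1.19*|-4.4945| = -37.374


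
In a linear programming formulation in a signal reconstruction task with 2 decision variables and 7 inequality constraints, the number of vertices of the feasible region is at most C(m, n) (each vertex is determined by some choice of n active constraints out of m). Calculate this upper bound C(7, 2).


Each vertex corresponds to some choice of n active constraints out of m, so the number of vertices is at most C(m, n) = m! / (n!(m-n)!).
m = 7, n = 2
Numerator: 7 * 6
Denominator: 2! = 2
C(7, 2) = 21


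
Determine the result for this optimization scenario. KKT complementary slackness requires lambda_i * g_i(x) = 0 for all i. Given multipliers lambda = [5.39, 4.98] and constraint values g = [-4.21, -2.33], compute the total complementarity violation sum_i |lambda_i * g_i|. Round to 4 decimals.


KKT complementary slackness check:
lambda_1 * g_1 = 5.39 * -4.21 = -22.6919
lambda_2 * g_2 = 4.98 * -2.33 = -11.6034
Total violation = 22.6919 + 11.6034 = 34.2953


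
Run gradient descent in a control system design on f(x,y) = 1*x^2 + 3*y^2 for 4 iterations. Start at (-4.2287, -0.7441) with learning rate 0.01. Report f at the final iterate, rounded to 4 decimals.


Gradient descent on f(x,y) = 1*x^2 + 3*y^2.
Starting point: (-4.2287, -0.7441), alpha = 0.01
Step 1: grad_x = 2*1*-4.2287 = -8.4574, grad_y = 2*3*-0.7441 = -4.4646
  x_1 = -4.2287 - 0.01*-8.4574 = -4.1441
  y_1 = -0.7441 - 0.01*-4.4646 = -0.6995
Step 2: grad_x = 2*1*-4.1441 = -8.2883, grad_y = 2*3*-0.6995 = -4.1967
  x_2 = -4.1441 - 0.01*-8.2883 = -4.0612
  y_2 = -0.6995 - 0.01*-4.1967 = -0.6575
Step 3: grad_x = 2*1*-4.0612 = -8.1225, grad_y = 2*3*-0.6575 = -3.9449
  x_3 = -4.0612 - 0.01*-8.1225 = -3.98
  y_3 = -0.6575 - 0.01*-3.9449 = -0.618
Step 4: grad_x = 2*1*-3.98 = -7.96, grad_y = 2*3*-0.618 = -3.7082
  x_4 = -3.98 - 0.01*-7.96 = -3.9004
  y_4 = -0.618 - 0.01*-3.7082 = -0.581
f(-3.9004, -0.581) = 1*(-3.9004)^2 + 3*(-0.581)^2 = 16.2258


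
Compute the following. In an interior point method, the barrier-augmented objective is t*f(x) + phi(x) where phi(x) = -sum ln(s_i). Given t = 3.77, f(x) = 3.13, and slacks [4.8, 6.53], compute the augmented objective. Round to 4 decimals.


Step 1: Compute log-barrier.
ln values: [1.5686, 1.8764]
phi = -(1.5686 + 1.8764) = -3.445
Step 2: Compute augmented objective.
t*f(x) = 3.77*3.13 = 11.8001
Total = 11.8001 - 3.445 = 8.3551


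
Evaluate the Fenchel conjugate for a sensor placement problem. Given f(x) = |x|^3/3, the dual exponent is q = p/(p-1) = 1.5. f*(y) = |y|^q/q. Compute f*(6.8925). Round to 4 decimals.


The conjugate exponent q satisfies 1/p + 1/q = 1.
p = 3, so q = 3/(3 - 1) = 1.5
|y|^q = 6.8925^1.5 = 18.0953
f*(6.8925) = 18.0953 / 1.5 = 12.0635


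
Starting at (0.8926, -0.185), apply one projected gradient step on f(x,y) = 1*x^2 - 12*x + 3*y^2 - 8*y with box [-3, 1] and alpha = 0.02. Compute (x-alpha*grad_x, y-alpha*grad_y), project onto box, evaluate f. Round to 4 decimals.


Step 1: Compute gradient at (0.8926, -0.185).
grad_x = 2*1*0.8926 - 12 = -10.2148
grad_y = 2*3*-0.185 - 8 = -9.11
Step 2: Gradient step.
x_raw = 0.8926 - 0.02*-10.2148 = 1.0969
y_raw = -0.185 - 0.02*-9.11 = -0.0028
Step 3: Project onto [-3, 1].
x_proj = clip(1.0969) = 1.0
y_proj = clip(-0.0028) = -0.0028
Step 4: Evaluate f.
f(1.0, -0.0028) = -10.9776


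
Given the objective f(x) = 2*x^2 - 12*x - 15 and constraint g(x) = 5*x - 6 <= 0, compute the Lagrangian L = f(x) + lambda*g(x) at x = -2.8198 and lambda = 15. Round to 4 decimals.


Step 1: Evaluate f(x).
f(-2.8198) = 2*(-2.8198)^2 - 12*(-2.8198) - 15 = 34.7401
Step 2: Evaluate g(x).
g(-2.8198) = 5*-2.8198 - 6 = -20.099
Step 3: Compute Lagrangian.
L = 34.7401 + 15*-20.099 = -266.7449


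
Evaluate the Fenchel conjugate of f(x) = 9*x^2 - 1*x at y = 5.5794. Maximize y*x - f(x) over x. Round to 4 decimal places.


f*(y) = sup_x {y*x - a*x^2 - b*x} = sup_x {(y-b)*x - a*x^2}
FOC: (y - b) - 2a*x = 0 => x* = (y - b)/(2a)
x* = (5.5794 + 1)/(2*9) = 0.3655
f*(5.5794) = (y-b)^2/(4a) = (5.5794 + 1)^2/(4*9)
= 43.2885/36 = 1.2025


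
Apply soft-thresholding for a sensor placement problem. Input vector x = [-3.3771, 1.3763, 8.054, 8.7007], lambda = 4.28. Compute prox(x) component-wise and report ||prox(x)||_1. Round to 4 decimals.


Soft-thresholding with lambda = 4.28:
prox(-3.3771) = sign(-3.3771)*max(|-3.3771| - 4.28, 0) = 0.0
prox(1.3763) = sign(1.3763)*max(|1.3763| - 4.28, 0) = 0.0
prox(8.054) = sign(8.054)*max(|8.054| - 4.28, 0) = 3.774
prox(8.7007) = sign(8.7007)*max(|8.7007| - 4.28, 0) = 4.4207
prox(x) = [0.0, 0.0, 3.774, 4.4207]
||prox(x)||_1 = 0.0 + 0.0 + 3.774 + 4.4207 = 8.1947


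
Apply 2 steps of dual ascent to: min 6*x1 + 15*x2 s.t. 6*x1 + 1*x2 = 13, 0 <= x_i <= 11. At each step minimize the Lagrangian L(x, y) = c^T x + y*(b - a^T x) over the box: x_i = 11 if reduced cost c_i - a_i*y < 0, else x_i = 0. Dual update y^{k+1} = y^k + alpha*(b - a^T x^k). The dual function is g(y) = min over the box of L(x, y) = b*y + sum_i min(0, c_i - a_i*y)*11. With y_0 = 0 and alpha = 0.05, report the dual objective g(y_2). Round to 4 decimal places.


Dual ascent for LP: min 6*x1 + 15*x2, 6*x1 + 1*x2 = 13, 0 <= x_i <= 11
Step 1: y^k = 0.0, reduced costs: (6.0, 15.0)
  x^k = (0.0, 0.0), subgradient = b - a^T x = 13.0
  y^{k+1} = 0.0 + 0.05*13.0 = 0.65
Step 2: y^k = 0.65, reduced costs: (2.1, 14.35)
  x^k = (0.0, 0.0), subgradient = b - a^T x = 13.0
  y^{k+1} = 0.65 + 0.05*13.0 = 1.3
Dual objective at y_2 = 1.3: reduced costs (-1.8, 13.7), box minimizer x = (11.0, 0.0)
g(y_2) = b*y + (c1 - a1*y)*x1 + (c2 - a2*y)*x2 = 13*1.3 + (-1.8)*11.0 + 13.7*0.0 = 16.9 - 19.8 + 0.0 = -2.9
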